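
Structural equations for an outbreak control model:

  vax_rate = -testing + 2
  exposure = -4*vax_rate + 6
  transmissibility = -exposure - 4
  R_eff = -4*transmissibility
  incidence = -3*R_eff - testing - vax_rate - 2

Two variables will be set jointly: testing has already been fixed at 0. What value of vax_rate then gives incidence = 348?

With testing held at 0:
Intervening on vax_rate fixes its value directly, overriding its dependence on testing.
Substituting into the transmissibility equation gives transmissibility = 4*vax_rate - 10.
Substituting into the R_eff equation gives R_eff = -16*vax_rate + 40.
incidence becomes 47*vax_rate - 122.
Solve 47*vax_rate - 122 = 348: vax_rate = (348 + 122) / 47 = 10.

vax_rate = 10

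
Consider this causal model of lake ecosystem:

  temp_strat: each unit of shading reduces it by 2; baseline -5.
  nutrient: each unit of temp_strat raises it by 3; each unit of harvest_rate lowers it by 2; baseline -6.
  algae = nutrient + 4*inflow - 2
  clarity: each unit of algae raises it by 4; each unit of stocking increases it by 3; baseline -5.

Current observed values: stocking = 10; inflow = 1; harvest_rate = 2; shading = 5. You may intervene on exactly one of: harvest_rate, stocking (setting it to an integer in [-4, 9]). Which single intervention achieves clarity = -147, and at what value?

set harvest_rate = -3

Intervening on harvest_rate: with other inputs at their observed values, clarity = -8*harvest_rate - 171. Solving for -147 gives harvest_rate = -3, within [-4, 9].
Intervening on stocking: clarity = 3*stocking - 217. Reaching -147 requires stocking = 70/3, not an integer.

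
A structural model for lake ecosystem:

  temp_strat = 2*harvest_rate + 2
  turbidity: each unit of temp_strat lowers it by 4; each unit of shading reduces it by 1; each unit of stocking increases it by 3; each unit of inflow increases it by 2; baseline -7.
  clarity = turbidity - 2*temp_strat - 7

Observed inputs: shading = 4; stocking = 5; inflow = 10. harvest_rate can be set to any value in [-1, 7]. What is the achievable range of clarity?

Substituting into the turbidity equation gives turbidity = -8*harvest_rate + 16.
clarity becomes -12*harvest_rate + 5.
Linear in harvest_rate, so extremes are at the endpoints: harvest_rate = -1 gives clarity = 17; harvest_rate = 7 gives clarity = -79.

-79 to 17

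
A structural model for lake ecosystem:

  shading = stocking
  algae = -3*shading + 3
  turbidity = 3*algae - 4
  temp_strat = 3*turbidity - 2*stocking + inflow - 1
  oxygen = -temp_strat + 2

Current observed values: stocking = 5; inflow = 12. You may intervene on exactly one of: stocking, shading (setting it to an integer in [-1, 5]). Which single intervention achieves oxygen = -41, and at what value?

Intervening on stocking: oxygen = 29*stocking - 24. Reaching -41 requires stocking = -17/29, not an integer.
Intervening on shading: with other inputs at their observed values, oxygen = 27*shading - 14. Solving for -41 gives shading = -1, within [-1, 5].

set shading = -1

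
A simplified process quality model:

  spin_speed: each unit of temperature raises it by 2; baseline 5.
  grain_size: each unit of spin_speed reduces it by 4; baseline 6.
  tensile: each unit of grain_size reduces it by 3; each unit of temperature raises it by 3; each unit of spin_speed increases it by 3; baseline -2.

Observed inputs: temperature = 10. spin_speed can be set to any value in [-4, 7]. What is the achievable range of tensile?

Intervening on spin_speed fixes its value directly, overriding its dependence on temperature.
Substituting into the tensile equation gives tensile = 15*spin_speed + 10.
Linear in spin_speed, so extremes are at the endpoints: spin_speed = -4 gives tensile = -50; spin_speed = 7 gives tensile = 115.

-50 to 115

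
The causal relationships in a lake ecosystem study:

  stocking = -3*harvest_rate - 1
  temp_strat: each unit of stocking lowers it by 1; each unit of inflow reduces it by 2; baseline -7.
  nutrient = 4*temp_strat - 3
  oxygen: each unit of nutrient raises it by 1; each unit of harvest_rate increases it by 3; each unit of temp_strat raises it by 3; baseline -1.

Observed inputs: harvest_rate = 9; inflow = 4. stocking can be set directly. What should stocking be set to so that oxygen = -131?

Intervening on stocking fixes its value directly, overriding its dependence on harvest_rate.
Substituting into the temp_strat equation gives temp_strat = -stocking - 15.
Substituting into the nutrient equation gives nutrient = -4*stocking - 63.
Substituting into the oxygen equation gives oxygen = -7*stocking - 82.
Solve -7*stocking - 82 = -131: stocking = (-131 + 82) / -7 = 7.

stocking = 7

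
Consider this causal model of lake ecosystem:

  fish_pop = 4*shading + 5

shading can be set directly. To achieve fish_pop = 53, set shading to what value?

shading = 12

Solve 4*shading + 5 = 53: shading = (53 - 5) / 4 = 12.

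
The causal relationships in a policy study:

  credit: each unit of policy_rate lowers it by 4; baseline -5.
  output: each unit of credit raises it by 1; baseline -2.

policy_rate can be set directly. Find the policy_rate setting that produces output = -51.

policy_rate = 11

Substituting into the output equation gives output = -4*policy_rate - 7.
Solve -4*policy_rate - 7 = -51: policy_rate = (-51 + 7) / -4 = 11.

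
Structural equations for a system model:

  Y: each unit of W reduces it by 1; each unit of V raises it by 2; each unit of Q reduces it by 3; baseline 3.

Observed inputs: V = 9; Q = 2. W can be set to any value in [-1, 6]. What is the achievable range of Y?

Substituting into the Y equation gives Y = -W + 15.
Linear in W, so extremes are at the endpoints: W = -1 gives Y = 16; W = 6 gives Y = 9.

9 to 16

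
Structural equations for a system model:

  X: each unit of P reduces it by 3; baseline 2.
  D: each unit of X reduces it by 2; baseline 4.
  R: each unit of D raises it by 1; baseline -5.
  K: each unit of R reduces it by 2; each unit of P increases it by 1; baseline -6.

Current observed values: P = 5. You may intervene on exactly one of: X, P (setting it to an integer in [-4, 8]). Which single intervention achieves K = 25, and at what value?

Intervening on X: with other inputs at their observed values, K = 4*X + 1. Solving for 25 gives X = 6, within [-4, 8].
Intervening on P: K = -11*P + 4. Reaching 25 requires P = -21/11, not an integer.

set X = 6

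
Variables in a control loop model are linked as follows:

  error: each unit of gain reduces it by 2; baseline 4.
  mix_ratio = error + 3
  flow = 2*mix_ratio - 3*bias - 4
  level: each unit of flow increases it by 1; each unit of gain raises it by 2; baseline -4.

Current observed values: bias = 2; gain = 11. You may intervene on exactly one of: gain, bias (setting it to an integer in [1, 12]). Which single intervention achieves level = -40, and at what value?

Intervening on gain: level = -2*gain. Reaching -40 requires gain = 20, outside [1, 12].
Intervening on bias: with other inputs at their observed values, level = -3*bias - 16. Solving for -40 gives bias = 8, within [1, 12].

set bias = 8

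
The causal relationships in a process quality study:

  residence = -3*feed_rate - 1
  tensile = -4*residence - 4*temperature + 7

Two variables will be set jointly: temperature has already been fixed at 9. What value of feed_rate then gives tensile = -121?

feed_rate = -8

With temperature held at 9:
Substituting into the tensile equation gives tensile = 12*feed_rate - 25.
Solve 12*feed_rate - 25 = -121: feed_rate = (-121 + 25) / 12 = -8.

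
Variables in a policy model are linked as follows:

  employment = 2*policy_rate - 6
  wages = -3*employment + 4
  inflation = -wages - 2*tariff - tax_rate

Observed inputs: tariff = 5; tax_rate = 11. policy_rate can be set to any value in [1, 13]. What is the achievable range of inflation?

Substituting into the wages equation gives wages = -6*policy_rate + 22.
So inflation = 6*policy_rate - 43.
Linear in policy_rate, so extremes are at the endpoints: policy_rate = 1 gives inflation = -37; policy_rate = 13 gives inflation = 35.

-37 to 35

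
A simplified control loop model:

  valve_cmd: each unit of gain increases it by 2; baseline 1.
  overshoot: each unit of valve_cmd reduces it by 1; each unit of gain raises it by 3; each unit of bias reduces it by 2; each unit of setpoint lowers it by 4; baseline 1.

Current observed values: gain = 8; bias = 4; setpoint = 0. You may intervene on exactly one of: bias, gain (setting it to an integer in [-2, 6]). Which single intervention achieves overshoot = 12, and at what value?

set bias = -2

Intervening on bias: with other inputs at their observed values, overshoot = -2*bias + 8. Solving for 12 gives bias = -2, within [-2, 6].
Intervening on gain: overshoot = gain - 8. Reaching 12 requires gain = 20, outside [-2, 6].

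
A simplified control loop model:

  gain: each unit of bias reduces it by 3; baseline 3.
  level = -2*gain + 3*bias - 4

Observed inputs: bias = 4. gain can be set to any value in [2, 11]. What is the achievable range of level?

Intervening on gain fixes its value directly, overriding its dependence on bias.
Substituting into the level equation gives level = -2*gain + 8.
Linear in gain, so extremes are at the endpoints: gain = 2 gives level = 4; gain = 11 gives level = -14.

-14 to 4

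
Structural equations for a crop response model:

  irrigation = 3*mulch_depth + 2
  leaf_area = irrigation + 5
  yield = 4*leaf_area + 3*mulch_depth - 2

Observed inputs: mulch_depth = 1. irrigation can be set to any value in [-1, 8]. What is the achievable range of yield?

Intervening on irrigation fixes its value directly, overriding its dependence on mulch_depth.
Substituting into the yield equation gives yield = 4*irrigation + 21.
Linear in irrigation, so extremes are at the endpoints: irrigation = -1 gives yield = 17; irrigation = 8 gives yield = 53.

17 to 53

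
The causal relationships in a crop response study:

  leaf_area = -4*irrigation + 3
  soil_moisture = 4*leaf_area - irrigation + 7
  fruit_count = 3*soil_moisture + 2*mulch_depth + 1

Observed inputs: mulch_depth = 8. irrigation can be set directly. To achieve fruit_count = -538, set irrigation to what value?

Substituting into the soil_moisture equation gives soil_moisture = -17*irrigation + 19.
fruit_count becomes -51*irrigation + 74.
Solve -51*irrigation + 74 = -538: irrigation = (-538 - 74) / -51 = 12.

irrigation = 12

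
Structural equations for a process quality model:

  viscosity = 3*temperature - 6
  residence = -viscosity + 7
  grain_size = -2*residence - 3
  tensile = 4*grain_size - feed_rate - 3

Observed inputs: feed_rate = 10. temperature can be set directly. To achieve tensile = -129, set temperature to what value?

Substituting into the residence equation gives residence = -3*temperature + 13.
Substituting into the grain_size equation gives grain_size = 6*temperature - 29.
This gives tensile = 24*temperature - 129.
Solve 24*temperature - 129 = -129: temperature = (-129 + 129) / 24 = 0.

temperature = 0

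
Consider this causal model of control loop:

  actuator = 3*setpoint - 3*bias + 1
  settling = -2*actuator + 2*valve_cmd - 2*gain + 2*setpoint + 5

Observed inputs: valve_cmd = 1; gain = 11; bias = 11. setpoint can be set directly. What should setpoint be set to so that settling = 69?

Substituting into the actuator equation gives actuator = 3*setpoint - 32.
So settling = -4*setpoint + 49.
Solve -4*setpoint + 49 = 69: setpoint = (69 - 49) / -4 = -5.

setpoint = -5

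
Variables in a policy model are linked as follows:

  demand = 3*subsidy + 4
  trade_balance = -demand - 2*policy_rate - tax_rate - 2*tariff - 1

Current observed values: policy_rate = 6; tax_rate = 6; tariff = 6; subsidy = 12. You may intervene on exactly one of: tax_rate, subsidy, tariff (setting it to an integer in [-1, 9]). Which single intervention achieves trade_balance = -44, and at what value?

set subsidy = 3

Intervening on tax_rate: trade_balance = -tax_rate - 65. Reaching -44 requires tax_rate = -21, outside [-1, 9].
Intervening on subsidy: with other inputs at their observed values, trade_balance = -3*subsidy - 35. Solving for -44 gives subsidy = 3, within [-1, 9].
Intervening on tariff: trade_balance = -2*tariff - 59. Reaching -44 requires tariff = -15/2, not an integer.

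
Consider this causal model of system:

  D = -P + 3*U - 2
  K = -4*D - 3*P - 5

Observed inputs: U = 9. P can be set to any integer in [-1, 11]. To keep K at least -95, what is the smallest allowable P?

Substituting into the D equation gives D = -P + 25.
K becomes P - 105.
Require P - 105 ≥ -95, so P ≥ 10.
The smallest integer in [-1, 11] satisfying this is 10.

P = 10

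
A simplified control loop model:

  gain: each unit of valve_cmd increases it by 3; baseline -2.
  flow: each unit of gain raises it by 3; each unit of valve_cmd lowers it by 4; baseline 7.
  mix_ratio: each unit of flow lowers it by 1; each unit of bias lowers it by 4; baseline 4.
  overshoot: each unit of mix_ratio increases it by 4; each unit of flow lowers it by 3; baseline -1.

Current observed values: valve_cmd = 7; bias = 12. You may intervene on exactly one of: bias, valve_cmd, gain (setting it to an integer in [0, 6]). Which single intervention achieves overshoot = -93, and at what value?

set gain = 3

Intervening on bias: overshoot = -16*bias - 237. Reaching -93 requires bias = -9, outside [0, 6].
Intervening on valve_cmd: overshoot = -35*valve_cmd - 184. Reaching -93 requires valve_cmd = -13/5, not an integer.
Intervening on gain: with other inputs at their observed values, overshoot = -21*gain - 30. Solving for -93 gives gain = 3, within [0, 6].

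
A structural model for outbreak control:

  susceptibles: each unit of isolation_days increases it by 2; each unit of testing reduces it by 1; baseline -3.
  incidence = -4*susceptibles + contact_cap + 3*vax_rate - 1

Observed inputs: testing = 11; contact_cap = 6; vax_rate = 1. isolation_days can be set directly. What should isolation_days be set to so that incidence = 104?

Substituting into the susceptibles equation gives susceptibles = 2*isolation_days - 14.
Substituting into the incidence equation gives incidence = -8*isolation_days + 64.
Solve -8*isolation_days + 64 = 104: isolation_days = (104 - 64) / -8 = -5.

isolation_days = -5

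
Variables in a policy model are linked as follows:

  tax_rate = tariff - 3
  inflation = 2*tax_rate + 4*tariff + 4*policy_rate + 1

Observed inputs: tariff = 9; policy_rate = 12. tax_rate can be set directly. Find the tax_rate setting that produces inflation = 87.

Intervening on tax_rate fixes its value directly, overriding its dependence on tariff.
Substituting into the inflation equation gives inflation = 2*tax_rate + 85.
Solve 2*tax_rate + 85 = 87: tax_rate = (87 - 85) / 2 = 1.

tax_rate = 1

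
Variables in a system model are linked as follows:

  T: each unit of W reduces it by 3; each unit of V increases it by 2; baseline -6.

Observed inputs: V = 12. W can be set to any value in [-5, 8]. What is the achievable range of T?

Substituting into the T equation gives T = -3*W + 18.
Linear in W, so extremes are at the endpoints: W = -5 gives T = 33; W = 8 gives T = -6.

-6 to 33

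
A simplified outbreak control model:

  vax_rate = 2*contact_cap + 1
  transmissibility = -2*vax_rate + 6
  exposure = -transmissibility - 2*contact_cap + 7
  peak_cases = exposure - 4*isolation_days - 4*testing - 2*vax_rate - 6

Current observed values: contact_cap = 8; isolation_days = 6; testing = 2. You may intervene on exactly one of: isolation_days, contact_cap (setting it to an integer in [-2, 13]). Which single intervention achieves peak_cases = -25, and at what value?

set isolation_days = -1

Intervening on isolation_days: with other inputs at their observed values, peak_cases = -4*isolation_days - 29. Solving for -25 gives isolation_days = -1, within [-2, 13].
Intervening on contact_cap: peak_cases = -2*contact_cap - 37. Reaching -25 requires contact_cap = -6, outside [-2, 13].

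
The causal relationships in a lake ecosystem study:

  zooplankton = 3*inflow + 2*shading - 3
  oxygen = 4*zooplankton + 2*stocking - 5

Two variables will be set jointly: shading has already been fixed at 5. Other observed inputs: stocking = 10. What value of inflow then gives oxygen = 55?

With shading held at 5:
Substituting into the zooplankton equation gives zooplankton = 3*inflow + 7.
Substituting into the oxygen equation gives oxygen = 12*inflow + 43.
Solve 12*inflow + 43 = 55: inflow = (55 - 43) / 12 = 1.

inflow = 1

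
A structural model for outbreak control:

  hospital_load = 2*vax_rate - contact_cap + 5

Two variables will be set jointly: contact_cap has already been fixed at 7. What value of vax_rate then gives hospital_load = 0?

With contact_cap held at 7:
Substituting into the hospital_load equation gives hospital_load = 2*vax_rate - 2.
Solve 2*vax_rate - 2 = 0: vax_rate = (0 + 2) / 2 = 1.

vax_rate = 1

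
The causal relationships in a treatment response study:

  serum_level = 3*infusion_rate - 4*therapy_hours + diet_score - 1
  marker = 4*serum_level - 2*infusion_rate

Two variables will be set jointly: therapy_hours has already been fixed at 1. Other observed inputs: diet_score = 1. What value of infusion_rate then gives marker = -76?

infusion_rate = -6

With therapy_hours held at 1:
Substituting into the serum_level equation gives serum_level = 3*infusion_rate - 4.
marker becomes 10*infusion_rate - 16.
Solve 10*infusion_rate - 16 = -76: infusion_rate = (-76 + 16) / 10 = -6.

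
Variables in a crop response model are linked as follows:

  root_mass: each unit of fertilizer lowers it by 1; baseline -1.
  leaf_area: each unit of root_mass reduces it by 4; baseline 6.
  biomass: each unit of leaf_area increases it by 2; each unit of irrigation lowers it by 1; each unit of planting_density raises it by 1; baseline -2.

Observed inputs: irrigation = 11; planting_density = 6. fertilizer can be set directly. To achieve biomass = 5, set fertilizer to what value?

Substituting into the leaf_area equation gives leaf_area = 4*fertilizer + 10.
Substituting into the biomass equation gives biomass = 8*fertilizer + 13.
Solve 8*fertilizer + 13 = 5: fertilizer = (5 - 13) / 8 = -1.

fertilizer = -1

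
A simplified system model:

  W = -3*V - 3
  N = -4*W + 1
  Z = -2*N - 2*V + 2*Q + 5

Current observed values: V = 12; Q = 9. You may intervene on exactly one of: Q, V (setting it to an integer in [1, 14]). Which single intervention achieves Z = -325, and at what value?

set Q = 4

Intervening on Q: with other inputs at their observed values, Z = 2*Q - 333. Solving for -325 gives Q = 4, within [1, 14].
Intervening on V: Z = -26*V - 3. Reaching -325 requires V = 161/13, not an integer.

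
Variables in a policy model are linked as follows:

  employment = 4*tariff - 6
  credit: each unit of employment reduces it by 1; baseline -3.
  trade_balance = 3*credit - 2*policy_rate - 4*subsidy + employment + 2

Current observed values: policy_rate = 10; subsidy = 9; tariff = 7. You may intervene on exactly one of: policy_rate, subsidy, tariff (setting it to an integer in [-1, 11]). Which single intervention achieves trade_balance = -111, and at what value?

Intervening on policy_rate: trade_balance = -2*policy_rate - 87. Reaching -111 requires policy_rate = 12, outside [-1, 11].
Intervening on subsidy: with other inputs at their observed values, trade_balance = -4*subsidy - 71. Solving for -111 gives subsidy = 10, within [-1, 11].
Intervening on tariff: trade_balance = -8*tariff - 51. Reaching -111 requires tariff = 15/2, not an integer.

set subsidy = 10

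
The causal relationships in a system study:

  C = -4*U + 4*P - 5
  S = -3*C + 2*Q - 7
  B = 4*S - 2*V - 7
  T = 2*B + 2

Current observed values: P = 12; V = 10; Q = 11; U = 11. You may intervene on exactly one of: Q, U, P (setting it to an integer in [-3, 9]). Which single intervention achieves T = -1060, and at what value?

Intervening on Q: T = 16*Q - 84. Reaching -1060 requires Q = -61, outside [-3, 9].
Intervening on U: with other inputs at their observed values, T = 96*U - 964. Solving for -1060 gives U = -1, within [-3, 9].
Intervening on P: T = -96*P + 1244. Reaching -1060 requires P = 24, outside [-3, 9].

set U = -1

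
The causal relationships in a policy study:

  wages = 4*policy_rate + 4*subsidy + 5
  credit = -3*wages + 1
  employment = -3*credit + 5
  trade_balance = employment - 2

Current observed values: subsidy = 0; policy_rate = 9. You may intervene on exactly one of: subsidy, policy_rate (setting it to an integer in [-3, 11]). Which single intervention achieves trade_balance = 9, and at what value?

set policy_rate = -1

Intervening on subsidy: trade_balance = 36*subsidy + 369. Reaching 9 requires subsidy = -10, outside [-3, 11].
Intervening on policy_rate: with other inputs at their observed values, trade_balance = 36*policy_rate + 45. Solving for 9 gives policy_rate = -1, within [-3, 11].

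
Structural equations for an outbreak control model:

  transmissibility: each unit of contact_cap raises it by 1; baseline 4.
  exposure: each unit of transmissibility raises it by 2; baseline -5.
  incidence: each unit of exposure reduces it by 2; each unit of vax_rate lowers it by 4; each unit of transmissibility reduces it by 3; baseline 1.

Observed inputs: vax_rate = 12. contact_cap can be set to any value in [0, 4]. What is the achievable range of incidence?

-93 to -65

Substituting into the exposure equation gives exposure = 2*contact_cap + 3.
incidence becomes -7*contact_cap - 65.
Linear in contact_cap, so extremes are at the endpoints: contact_cap = 0 gives incidence = -65; contact_cap = 4 gives incidence = -93.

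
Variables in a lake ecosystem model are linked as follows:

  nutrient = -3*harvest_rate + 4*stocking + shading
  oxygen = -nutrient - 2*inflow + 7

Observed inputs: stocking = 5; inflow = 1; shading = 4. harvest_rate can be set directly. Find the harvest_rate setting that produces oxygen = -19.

harvest_rate = 0

Substituting into the nutrient equation gives nutrient = -3*harvest_rate + 24.
This gives oxygen = 3*harvest_rate - 19.
Solve 3*harvest_rate - 19 = -19: harvest_rate = (-19 + 19) / 3 = 0.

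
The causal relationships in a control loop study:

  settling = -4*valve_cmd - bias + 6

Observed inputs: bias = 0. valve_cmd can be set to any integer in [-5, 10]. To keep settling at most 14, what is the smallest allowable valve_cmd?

Substituting into the settling equation gives settling = -4*valve_cmd + 6.
Require -4*valve_cmd + 6 ≤ 14, so valve_cmd ≥ -2.
The smallest integer in [-5, 10] satisfying this is -2.

valve_cmd = -2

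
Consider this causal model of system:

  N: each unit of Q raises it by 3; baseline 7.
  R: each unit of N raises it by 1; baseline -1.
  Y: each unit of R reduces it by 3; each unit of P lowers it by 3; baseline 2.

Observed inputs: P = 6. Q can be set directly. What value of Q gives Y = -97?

Substituting into the R equation gives R = 3*Q + 6.
Substituting into the Y equation gives Y = -9*Q - 34.
Solve -9*Q - 34 = -97: Q = (-97 + 34) / -9 = 7.

Q = 7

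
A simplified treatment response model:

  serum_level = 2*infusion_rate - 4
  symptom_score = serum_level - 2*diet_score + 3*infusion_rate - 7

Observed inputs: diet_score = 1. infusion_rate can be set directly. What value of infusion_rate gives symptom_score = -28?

infusion_rate = -3

Substituting into the symptom_score equation gives symptom_score = 5*infusion_rate - 13.
Solve 5*infusion_rate - 13 = -28: infusion_rate = (-28 + 13) / 5 = -3.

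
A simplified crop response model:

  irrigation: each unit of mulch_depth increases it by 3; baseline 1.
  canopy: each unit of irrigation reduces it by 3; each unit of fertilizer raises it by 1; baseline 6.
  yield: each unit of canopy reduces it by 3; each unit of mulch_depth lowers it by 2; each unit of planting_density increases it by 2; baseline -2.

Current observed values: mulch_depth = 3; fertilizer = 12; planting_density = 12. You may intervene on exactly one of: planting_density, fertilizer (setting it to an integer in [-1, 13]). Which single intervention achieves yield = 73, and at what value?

set fertilizer = 5

Intervening on planting_density: yield = 2*planting_density + 28. Reaching 73 requires planting_density = 45/2, not an integer.
Intervening on fertilizer: with other inputs at their observed values, yield = -3*fertilizer + 88. Solving for 73 gives fertilizer = 5, within [-1, 13].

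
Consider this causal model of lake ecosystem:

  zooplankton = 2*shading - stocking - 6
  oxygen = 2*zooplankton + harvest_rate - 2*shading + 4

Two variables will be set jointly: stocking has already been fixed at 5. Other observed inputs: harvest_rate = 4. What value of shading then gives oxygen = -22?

With stocking held at 5:
Substituting into the zooplankton equation gives zooplankton = 2*shading - 11.
Substituting into the oxygen equation gives oxygen = 2*shading - 14.
Solve 2*shading - 14 = -22: shading = (-22 + 14) / 2 = -4.

shading = -4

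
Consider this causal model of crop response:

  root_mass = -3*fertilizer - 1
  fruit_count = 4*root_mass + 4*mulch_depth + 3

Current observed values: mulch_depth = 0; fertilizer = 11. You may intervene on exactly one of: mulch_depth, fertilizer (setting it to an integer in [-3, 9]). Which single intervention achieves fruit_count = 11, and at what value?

set fertilizer = -1

Intervening on mulch_depth: fruit_count = 4*mulch_depth - 133. Reaching 11 requires mulch_depth = 36, outside [-3, 9].
Intervening on fertilizer: with other inputs at their observed values, fruit_count = -12*fertilizer - 1. Solving for 11 gives fertilizer = -1, within [-3, 9].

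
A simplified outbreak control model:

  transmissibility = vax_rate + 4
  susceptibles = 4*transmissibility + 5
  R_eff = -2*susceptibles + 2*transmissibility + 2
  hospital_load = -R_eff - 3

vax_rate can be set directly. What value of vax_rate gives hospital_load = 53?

Substituting into the susceptibles equation gives susceptibles = 4*vax_rate + 21.
So R_eff = -6*vax_rate - 32.
Substituting into the hospital_load equation gives hospital_load = 6*vax_rate + 29.
Solve 6*vax_rate + 29 = 53: vax_rate = (53 - 29) / 6 = 4.

vax_rate = 4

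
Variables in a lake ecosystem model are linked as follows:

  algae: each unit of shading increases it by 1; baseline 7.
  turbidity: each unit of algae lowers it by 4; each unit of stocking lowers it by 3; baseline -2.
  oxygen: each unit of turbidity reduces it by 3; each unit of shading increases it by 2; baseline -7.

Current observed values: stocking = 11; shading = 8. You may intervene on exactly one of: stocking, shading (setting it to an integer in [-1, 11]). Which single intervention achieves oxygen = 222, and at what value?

set stocking = 3

Intervening on stocking: with other inputs at their observed values, oxygen = 9*stocking + 195. Solving for 222 gives stocking = 3, within [-1, 11].
Intervening on shading: oxygen = 14*shading + 182. Reaching 222 requires shading = 20/7, not an integer.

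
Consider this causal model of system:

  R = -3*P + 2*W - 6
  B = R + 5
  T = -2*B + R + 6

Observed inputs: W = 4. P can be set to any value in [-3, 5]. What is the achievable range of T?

-15 to 9

Substituting into the R equation gives R = -3*P + 2.
Substituting into the B equation gives B = -3*P + 7.
Substituting into the T equation gives T = 3*P - 6.
Linear in P, so extremes are at the endpoints: P = -3 gives T = -15; P = 5 gives T = 9.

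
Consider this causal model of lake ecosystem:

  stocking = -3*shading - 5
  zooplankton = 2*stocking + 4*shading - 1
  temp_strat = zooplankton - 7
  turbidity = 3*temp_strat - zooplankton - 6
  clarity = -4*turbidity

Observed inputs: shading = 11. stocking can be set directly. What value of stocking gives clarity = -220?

stocking = -1

Intervening on stocking fixes its value directly, overriding its dependence on shading.
Substituting into the zooplankton equation gives zooplankton = 2*stocking + 43.
This gives temp_strat = 2*stocking + 36.
So turbidity = 4*stocking + 59.
Substituting into the clarity equation gives clarity = -16*stocking - 236.
Solve -16*stocking - 236 = -220: stocking = (-220 + 236) / -16 = -1.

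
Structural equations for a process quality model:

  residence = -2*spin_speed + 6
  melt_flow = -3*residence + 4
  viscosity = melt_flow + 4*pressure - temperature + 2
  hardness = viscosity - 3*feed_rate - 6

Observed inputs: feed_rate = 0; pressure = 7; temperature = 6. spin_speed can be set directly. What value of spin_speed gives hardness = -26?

Substituting into the melt_flow equation gives melt_flow = 6*spin_speed - 14.
Substituting into the viscosity equation gives viscosity = 6*spin_speed + 10.
Substituting into the hardness equation gives hardness = 6*spin_speed + 4.
Solve 6*spin_speed + 4 = -26: spin_speed = (-26 - 4) / 6 = -5.

spin_speed = -5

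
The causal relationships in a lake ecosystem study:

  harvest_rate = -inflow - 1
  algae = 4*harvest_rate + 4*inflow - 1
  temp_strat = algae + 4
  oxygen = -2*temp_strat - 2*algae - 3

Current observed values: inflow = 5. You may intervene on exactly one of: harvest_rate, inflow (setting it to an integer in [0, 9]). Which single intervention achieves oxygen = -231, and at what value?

Intervening on harvest_rate: with other inputs at their observed values, oxygen = -16*harvest_rate - 87. Solving for -231 gives harvest_rate = 9, within [0, 9].
Intervening on inflow: the paths from inflow to oxygen cancel (net effect zero), leaving oxygen = 9; -231 is unreachable this way.

set harvest_rate = 9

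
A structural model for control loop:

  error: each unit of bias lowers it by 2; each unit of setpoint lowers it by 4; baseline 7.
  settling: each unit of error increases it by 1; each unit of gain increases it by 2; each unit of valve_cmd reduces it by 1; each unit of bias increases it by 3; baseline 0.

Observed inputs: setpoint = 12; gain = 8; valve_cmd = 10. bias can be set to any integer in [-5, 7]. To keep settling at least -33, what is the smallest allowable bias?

bias = 2

Substituting into the error equation gives error = -2*bias - 41.
Substituting into the settling equation gives settling = bias - 35.
Require bias - 35 ≥ -33, so bias ≥ 2.
The smallest integer in [-5, 7] satisfying this is 2.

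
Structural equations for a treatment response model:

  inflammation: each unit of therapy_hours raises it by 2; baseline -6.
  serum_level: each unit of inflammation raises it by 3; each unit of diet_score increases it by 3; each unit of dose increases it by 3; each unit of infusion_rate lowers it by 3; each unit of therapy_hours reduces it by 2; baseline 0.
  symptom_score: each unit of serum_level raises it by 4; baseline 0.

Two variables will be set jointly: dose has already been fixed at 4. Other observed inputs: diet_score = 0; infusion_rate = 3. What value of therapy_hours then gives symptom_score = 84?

therapy_hours = 9

With dose held at 4:
Substituting into the serum_level equation gives serum_level = 4*therapy_hours - 15.
So symptom_score = 16*therapy_hours - 60.
Solve 16*therapy_hours - 60 = 84: therapy_hours = (84 + 60) / 16 = 9.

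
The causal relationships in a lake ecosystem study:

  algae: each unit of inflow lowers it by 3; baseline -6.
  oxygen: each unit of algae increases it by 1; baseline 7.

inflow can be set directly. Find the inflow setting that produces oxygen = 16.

Substituting into the oxygen equation gives oxygen = -3*inflow + 1.
Solve -3*inflow + 1 = 16: inflow = (16 - 1) / -3 = -5.

inflow = -5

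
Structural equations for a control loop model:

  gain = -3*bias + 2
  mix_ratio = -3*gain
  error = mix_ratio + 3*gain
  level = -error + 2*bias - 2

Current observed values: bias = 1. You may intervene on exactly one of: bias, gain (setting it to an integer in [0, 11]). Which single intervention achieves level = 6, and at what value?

set bias = 4

Intervening on bias: with other inputs at their observed values, level = 2*bias - 2. Solving for 6 gives bias = 4, within [0, 11].
Intervening on gain: the paths from gain to level cancel (net effect zero), leaving level = 0; 6 is unreachable this way.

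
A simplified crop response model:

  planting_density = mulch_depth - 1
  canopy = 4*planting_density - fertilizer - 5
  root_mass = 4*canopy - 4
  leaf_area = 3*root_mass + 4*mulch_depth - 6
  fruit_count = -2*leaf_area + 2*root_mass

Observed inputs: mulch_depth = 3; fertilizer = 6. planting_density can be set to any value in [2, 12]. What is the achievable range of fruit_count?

-588 to 52

Intervening on planting_density fixes its value directly, overriding its dependence on mulch_depth.
Substituting into the canopy equation gives canopy = 4*planting_density - 11.
Substituting into the root_mass equation gives root_mass = 16*planting_density - 48.
This gives leaf_area = 48*planting_density - 138.
This gives fruit_count = -64*planting_density + 180.
Linear in planting_density, so extremes are at the endpoints: planting_density = 2 gives fruit_count = 52; planting_density = 12 gives fruit_count = -588.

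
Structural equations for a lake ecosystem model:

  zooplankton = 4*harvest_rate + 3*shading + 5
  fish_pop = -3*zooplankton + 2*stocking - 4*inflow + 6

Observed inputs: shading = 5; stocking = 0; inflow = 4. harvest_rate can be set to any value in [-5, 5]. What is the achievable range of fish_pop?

Substituting into the zooplankton equation gives zooplankton = 4*harvest_rate + 20.
Substituting into the fish_pop equation gives fish_pop = -12*harvest_rate - 70.
Linear in harvest_rate, so extremes are at the endpoints: harvest_rate = -5 gives fish_pop = -10; harvest_rate = 5 gives fish_pop = -130.

-130 to -10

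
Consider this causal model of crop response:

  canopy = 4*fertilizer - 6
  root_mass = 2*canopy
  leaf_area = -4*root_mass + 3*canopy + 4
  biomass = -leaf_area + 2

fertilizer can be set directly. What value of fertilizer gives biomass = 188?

fertilizer = 11

Substituting into the root_mass equation gives root_mass = 8*fertilizer - 12.
So leaf_area = -20*fertilizer + 34.
So biomass = 20*fertilizer - 32.
Solve 20*fertilizer - 32 = 188: fertilizer = (188 + 32) / 20 = 11.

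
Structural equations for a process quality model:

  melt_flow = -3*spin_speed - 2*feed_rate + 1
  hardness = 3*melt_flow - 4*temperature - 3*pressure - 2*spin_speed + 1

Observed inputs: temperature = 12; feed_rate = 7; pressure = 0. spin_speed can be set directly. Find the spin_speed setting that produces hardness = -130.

Substituting into the melt_flow equation gives melt_flow = -3*spin_speed - 13.
This gives hardness = -11*spin_speed - 86.
Solve -11*spin_speed - 86 = -130: spin_speed = (-130 + 86) / -11 = 4.

spin_speed = 4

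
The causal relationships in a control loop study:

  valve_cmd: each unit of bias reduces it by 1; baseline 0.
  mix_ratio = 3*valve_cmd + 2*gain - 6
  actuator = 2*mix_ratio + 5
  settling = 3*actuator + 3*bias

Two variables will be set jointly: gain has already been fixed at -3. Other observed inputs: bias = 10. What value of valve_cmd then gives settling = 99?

valve_cmd = 7

With gain held at -3:
Intervening on valve_cmd fixes its value directly, overriding its dependence on bias.
Substituting into the mix_ratio equation gives mix_ratio = 3*valve_cmd - 12.
Substituting into the actuator equation gives actuator = 6*valve_cmd - 19.
So settling = 18*valve_cmd - 27.
Solve 18*valve_cmd - 27 = 99: valve_cmd = (99 + 27) / 18 = 7.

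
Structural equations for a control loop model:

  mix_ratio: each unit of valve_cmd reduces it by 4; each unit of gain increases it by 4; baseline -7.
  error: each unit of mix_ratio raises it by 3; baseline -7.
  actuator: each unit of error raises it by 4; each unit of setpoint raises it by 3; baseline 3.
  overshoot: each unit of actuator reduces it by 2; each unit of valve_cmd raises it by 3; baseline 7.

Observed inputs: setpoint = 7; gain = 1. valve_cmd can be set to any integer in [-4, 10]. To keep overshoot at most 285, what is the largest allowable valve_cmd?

Substituting into the mix_ratio equation gives mix_ratio = -4*valve_cmd - 3.
Substituting into the error equation gives error = -12*valve_cmd - 16.
So actuator = -48*valve_cmd - 40.
overshoot becomes 99*valve_cmd + 87.
Require 99*valve_cmd + 87 ≤ 285, so valve_cmd ≤ 2.
The largest integer in [-4, 10] satisfying this is 2.

valve_cmd = 2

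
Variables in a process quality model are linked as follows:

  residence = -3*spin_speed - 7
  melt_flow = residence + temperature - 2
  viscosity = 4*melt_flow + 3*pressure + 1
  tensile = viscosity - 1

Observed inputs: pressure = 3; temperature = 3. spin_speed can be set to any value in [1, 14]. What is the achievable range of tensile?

Substituting into the melt_flow equation gives melt_flow = -3*spin_speed - 6.
Substituting into the viscosity equation gives viscosity = -12*spin_speed - 14.
So tensile = -12*spin_speed - 15.
Linear in spin_speed, so extremes are at the endpoints: spin_speed = 1 gives tensile = -27; spin_speed = 14 gives tensile = -183.

-183 to -27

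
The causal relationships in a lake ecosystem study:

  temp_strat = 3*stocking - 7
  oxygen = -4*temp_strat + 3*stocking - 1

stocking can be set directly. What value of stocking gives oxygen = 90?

Substituting into the oxygen equation gives oxygen = -9*stocking + 27.
Solve -9*stocking + 27 = 90: stocking = (90 - 27) / -9 = -7.

stocking = -7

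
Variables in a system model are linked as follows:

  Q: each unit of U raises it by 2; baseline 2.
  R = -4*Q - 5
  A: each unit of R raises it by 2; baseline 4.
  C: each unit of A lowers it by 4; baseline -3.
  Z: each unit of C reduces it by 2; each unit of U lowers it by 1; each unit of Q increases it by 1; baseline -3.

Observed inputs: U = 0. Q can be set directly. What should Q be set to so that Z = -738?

Intervening on Q fixes its value directly, overriding its dependence on U.
Substituting into the A equation gives A = -8*Q - 6.
So C = 32*Q + 21.
Z becomes -63*Q - 45.
Solve -63*Q - 45 = -738: Q = (-738 + 45) / -63 = 11.

Q = 11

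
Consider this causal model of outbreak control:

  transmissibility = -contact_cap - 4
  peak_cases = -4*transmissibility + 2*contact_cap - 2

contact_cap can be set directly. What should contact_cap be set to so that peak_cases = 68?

contact_cap = 9

Substituting into the peak_cases equation gives peak_cases = 6*contact_cap + 14.
Solve 6*contact_cap + 14 = 68: contact_cap = (68 - 14) / 6 = 9.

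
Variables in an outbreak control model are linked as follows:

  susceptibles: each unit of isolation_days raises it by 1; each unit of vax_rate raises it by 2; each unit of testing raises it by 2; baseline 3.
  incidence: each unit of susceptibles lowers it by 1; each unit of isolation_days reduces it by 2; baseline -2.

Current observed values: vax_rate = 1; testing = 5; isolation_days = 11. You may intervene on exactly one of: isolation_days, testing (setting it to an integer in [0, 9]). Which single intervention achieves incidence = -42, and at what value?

Intervening on isolation_days: incidence = -3*isolation_days - 17. Reaching -42 requires isolation_days = 25/3, not an integer.
Intervening on testing: with other inputs at their observed values, incidence = -2*testing - 40. Solving for -42 gives testing = 1, within [0, 9].

set testing = 1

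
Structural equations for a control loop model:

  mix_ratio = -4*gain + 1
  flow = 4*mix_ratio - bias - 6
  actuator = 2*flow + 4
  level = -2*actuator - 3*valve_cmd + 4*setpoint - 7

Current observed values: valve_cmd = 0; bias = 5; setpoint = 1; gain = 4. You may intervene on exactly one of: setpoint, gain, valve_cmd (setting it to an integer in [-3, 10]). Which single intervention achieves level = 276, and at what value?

set valve_cmd = -1

Intervening on setpoint: level = 4*setpoint + 269. Reaching 276 requires setpoint = 7/4, not an integer.
Intervening on gain: level = 64*gain + 17. Reaching 276 requires gain = 259/64, not an integer.
Intervening on valve_cmd: with other inputs at their observed values, level = -3*valve_cmd + 273. Solving for 276 gives valve_cmd = -1, within [-3, 10].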